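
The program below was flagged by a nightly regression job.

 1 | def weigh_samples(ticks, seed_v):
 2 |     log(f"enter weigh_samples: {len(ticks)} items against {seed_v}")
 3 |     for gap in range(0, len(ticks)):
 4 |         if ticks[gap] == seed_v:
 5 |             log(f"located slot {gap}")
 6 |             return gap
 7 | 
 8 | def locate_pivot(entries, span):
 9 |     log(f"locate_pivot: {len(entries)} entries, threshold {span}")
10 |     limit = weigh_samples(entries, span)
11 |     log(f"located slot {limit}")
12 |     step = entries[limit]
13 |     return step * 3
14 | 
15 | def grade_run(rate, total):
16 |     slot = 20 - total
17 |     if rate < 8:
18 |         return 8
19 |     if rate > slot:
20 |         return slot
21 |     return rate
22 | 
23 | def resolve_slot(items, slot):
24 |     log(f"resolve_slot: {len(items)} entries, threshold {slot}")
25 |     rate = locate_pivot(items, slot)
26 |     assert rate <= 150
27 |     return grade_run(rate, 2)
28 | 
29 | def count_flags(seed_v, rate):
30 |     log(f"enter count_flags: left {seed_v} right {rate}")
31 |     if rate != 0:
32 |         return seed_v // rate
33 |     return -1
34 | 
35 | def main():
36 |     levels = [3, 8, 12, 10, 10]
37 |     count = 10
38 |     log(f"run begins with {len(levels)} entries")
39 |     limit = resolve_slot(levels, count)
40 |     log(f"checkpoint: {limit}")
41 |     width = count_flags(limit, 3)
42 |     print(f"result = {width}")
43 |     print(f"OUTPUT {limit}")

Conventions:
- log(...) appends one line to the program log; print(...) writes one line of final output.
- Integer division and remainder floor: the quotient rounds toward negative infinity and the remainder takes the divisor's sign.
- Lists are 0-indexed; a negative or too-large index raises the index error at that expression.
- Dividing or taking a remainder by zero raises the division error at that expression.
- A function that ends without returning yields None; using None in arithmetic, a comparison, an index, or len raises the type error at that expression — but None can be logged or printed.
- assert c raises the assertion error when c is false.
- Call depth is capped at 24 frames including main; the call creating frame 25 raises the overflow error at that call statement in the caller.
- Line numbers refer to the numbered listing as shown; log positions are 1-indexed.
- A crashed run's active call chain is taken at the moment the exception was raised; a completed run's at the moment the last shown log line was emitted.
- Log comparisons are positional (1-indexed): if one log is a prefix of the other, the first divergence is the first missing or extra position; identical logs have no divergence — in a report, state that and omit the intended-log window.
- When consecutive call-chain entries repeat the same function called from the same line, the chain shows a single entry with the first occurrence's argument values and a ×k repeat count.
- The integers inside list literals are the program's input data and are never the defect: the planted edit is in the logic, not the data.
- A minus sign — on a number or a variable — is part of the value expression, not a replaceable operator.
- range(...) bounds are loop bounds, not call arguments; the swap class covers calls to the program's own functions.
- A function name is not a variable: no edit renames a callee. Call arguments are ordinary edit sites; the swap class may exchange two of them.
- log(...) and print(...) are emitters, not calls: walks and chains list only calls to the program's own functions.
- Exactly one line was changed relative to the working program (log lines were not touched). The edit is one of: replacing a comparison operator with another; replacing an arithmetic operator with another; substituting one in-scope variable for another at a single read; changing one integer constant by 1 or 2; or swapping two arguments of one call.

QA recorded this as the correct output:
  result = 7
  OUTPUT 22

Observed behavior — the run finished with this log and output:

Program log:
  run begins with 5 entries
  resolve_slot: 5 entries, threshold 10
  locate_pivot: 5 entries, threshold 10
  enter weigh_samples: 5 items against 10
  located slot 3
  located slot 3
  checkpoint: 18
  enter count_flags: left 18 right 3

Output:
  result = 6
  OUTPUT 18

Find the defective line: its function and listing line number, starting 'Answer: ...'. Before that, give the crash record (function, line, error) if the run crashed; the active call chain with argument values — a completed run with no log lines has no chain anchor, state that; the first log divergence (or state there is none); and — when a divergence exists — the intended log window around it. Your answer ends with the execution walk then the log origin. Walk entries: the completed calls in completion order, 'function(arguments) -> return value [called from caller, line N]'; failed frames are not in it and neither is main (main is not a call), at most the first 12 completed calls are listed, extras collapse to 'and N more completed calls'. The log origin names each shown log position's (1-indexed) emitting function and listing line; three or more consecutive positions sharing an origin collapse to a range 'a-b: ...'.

Answer: the defect is in grade_run at line 16.
The tell: The log first diverges at position 7: the faulty run prints 'checkpoint: 18' where the working version prints 'checkpoint: 22'.
Call chain: main -> count_flags(18, 3) (called at line 41).
First divergence: position 7 — shown 'checkpoint: 18', intended 'checkpoint: 22'.
Intended log window:
  5: located slot 3
  6: located slot 3
  7: checkpoint: 22
  8: enter count_flags: left 22 right 3
Execution walk:
  weigh_samples([3, 8, 12, 10, 10], 10) -> 3  [called from locate_pivot, line 10]
  locate_pivot([3, 8, 12, 10, 10], 10) -> 30  [called from resolve_slot, line 25]
  grade_run(30, 2) -> 18  [called from resolve_slot, line 27]
  resolve_slot([3, 8, 12, 10, 10], 10) -> 18  [called from main, line 39]
  count_flags(18, 3) -> 6  [called from main, line 41]
Origin of each log line:
  1: from main, line 38
  2: from resolve_slot, line 24
  3: from locate_pivot, line 9
  4: from weigh_samples, line 2
  5: from weigh_samples, line 5
  6: from locate_pivot, line 11
  7: from main, line 40
  8: from count_flags, line 30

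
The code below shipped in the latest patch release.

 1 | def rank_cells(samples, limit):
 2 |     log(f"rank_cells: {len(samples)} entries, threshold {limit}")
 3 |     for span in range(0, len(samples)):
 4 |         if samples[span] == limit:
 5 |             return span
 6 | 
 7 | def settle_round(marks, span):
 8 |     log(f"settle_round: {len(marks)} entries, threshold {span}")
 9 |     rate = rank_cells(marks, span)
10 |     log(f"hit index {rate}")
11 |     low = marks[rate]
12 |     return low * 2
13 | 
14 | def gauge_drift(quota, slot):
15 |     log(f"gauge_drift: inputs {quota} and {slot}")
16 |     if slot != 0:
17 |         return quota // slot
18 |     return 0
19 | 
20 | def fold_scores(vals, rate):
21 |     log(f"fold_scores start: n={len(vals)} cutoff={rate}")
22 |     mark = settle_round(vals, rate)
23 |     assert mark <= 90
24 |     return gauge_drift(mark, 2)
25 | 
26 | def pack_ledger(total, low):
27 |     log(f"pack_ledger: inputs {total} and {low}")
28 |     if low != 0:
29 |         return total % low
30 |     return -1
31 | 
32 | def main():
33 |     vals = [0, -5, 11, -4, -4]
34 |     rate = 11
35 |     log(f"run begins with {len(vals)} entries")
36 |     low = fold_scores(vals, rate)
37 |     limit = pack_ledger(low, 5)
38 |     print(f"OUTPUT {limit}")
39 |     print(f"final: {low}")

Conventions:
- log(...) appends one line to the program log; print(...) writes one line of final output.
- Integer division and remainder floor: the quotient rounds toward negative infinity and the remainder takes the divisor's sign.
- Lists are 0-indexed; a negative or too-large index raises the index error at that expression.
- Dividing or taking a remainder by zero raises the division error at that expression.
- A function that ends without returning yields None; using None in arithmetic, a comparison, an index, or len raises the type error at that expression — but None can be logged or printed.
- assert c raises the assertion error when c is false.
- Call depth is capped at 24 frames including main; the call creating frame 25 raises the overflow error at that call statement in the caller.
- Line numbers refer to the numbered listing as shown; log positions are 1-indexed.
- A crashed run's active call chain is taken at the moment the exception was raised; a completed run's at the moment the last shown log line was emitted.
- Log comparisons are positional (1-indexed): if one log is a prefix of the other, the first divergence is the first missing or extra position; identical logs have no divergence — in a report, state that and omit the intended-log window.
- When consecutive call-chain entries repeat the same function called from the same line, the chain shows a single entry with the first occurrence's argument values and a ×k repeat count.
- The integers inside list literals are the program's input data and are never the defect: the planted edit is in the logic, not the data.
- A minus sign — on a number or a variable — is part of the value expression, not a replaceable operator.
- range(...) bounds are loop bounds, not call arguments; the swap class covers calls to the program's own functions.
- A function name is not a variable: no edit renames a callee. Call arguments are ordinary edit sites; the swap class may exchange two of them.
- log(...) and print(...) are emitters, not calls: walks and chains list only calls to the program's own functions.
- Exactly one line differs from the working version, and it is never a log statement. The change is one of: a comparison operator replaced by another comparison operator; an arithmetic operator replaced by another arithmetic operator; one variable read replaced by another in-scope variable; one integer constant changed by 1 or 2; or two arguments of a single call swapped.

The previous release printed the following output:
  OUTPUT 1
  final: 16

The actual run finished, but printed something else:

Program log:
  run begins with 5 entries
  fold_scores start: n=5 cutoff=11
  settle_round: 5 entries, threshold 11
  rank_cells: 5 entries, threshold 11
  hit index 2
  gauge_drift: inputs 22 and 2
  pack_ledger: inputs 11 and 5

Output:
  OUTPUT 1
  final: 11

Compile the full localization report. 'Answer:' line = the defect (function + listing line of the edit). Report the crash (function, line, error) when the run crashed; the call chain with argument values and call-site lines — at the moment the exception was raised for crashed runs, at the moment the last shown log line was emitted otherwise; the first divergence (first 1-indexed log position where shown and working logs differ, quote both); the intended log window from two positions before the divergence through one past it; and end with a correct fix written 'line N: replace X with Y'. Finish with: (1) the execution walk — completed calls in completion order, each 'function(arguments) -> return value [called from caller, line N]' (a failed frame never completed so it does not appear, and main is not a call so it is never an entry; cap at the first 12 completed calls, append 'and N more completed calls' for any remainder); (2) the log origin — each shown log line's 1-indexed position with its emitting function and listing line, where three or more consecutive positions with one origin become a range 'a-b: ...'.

Answer: the defect is in settle_round at line 12.
Core observation: Everything matches until log position 6, which reads 'gauge_drift: inputs 22 and 2' in place of 'gauge_drift: inputs 33 and 2'.
Call chain: main -> pack_ledger(11, 5) (called at line 37).
First divergence: position 6; shown 'gauge_drift: inputs 22 and 2' vs intended 'gauge_drift: inputs 33 and 2'.
Intended log window:
  4: rank_cells: 5 entries, threshold 11
  5: hit index 2
  6: gauge_drift: inputs 33 and 2
  7: pack_ledger: inputs 16 and 5
Execution walk:
  rank_cells([0, -5, 11, -4, -4], 11) -> 2  [called from settle_round, line 9]
  settle_round([0, -5, 11, -4, -4], 11) -> 22  [called from fold_scores, line 22]
  gauge_drift(22, 2) -> 11  [called from fold_scores, line 24]
  fold_scores([0, -5, 11, -4, -4], 11) -> 11  [called from main, line 36]
  pack_ledger(11, 5) -> 1  [called from main, line 37]
Log origins:
  1: logged in main at line 35
  2: logged in fold_scores at line 21
  3: logged in settle_round at line 8
  4: logged in rank_cells at line 2
  5: logged in settle_round at line 10
  6: logged in gauge_drift at line 15
  7: logged in pack_ledger at line 27
A correct fix: line 12: replace `2` with `3`.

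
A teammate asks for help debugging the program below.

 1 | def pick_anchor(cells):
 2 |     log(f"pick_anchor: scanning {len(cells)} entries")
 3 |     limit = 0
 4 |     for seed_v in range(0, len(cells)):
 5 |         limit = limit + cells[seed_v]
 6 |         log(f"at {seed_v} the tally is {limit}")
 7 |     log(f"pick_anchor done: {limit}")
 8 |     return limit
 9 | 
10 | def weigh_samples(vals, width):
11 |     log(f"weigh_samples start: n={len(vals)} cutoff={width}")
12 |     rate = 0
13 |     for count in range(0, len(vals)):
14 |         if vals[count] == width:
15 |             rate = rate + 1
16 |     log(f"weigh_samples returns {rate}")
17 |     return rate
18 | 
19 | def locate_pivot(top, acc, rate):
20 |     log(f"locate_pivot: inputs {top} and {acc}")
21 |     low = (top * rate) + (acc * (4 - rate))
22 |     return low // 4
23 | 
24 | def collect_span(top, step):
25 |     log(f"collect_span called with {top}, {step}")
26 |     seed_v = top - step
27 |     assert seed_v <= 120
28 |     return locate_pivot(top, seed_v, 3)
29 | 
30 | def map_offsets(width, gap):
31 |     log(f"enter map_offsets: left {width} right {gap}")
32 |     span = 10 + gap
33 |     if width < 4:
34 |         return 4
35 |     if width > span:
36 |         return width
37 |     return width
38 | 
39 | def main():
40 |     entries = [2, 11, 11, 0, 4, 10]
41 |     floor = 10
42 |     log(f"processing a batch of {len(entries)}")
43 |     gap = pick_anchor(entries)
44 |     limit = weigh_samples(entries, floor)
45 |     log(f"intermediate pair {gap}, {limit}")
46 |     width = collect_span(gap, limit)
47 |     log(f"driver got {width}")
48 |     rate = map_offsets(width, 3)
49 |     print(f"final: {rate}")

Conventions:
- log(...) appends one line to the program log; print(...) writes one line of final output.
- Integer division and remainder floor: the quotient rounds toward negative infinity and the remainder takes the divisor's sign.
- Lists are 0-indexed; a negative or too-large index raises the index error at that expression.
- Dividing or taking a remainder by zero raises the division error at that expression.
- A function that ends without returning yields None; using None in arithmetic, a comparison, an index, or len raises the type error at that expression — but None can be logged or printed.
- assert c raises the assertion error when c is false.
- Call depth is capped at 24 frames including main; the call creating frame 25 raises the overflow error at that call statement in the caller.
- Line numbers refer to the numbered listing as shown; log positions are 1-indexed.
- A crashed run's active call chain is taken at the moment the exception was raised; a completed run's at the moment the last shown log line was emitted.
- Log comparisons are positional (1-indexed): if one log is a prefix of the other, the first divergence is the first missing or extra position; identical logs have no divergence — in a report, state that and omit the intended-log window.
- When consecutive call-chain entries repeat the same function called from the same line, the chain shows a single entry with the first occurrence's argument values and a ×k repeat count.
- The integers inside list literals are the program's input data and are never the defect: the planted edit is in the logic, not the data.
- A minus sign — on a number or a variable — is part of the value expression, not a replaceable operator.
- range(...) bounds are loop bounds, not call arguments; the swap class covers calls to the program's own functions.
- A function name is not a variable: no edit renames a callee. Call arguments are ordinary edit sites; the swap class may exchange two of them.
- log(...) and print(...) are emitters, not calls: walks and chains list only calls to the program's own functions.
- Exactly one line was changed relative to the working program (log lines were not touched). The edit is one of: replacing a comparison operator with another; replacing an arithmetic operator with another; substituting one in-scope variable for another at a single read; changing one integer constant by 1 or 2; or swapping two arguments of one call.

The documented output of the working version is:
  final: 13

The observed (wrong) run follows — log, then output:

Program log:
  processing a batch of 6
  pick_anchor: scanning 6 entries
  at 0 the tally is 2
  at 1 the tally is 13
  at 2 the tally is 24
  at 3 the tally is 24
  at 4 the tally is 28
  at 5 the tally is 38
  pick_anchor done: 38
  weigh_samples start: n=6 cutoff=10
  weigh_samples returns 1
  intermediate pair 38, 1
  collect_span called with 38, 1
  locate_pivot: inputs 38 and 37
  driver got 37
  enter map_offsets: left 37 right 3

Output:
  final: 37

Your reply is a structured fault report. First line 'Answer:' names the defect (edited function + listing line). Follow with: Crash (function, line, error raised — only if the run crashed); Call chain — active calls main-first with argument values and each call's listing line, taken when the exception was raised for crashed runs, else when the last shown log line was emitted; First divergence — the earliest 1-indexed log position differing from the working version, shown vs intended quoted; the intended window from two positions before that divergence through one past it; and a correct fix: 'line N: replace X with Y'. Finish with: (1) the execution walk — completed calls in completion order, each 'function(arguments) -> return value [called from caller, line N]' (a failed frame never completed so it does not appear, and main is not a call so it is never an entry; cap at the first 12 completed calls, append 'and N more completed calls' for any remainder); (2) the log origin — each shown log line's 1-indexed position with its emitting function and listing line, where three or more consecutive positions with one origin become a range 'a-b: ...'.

Answer: the defect is in map_offsets at line 36.
Core observation: Every logged value matches the working version; the printed result is what differs.
Call chain: main -> map_offsets(37, 3) (called at line 48).
First divergence: none; the two logs match at every position.
Execution walk:
  pick_anchor([2, 11, 11, 0, 4, 10]) -> 38  [called from main, line 43]
  weigh_samples([2, 11, 11, 0, 4, 10], 10) -> 1  [called from main, line 44]
  locate_pivot(38, 37, 3) -> 37  [called from collect_span, line 28]
  collect_span(38, 1) -> 37  [called from main, line 46]
  map_offsets(37, 3) -> 37  [called from main, line 48]
Origin of each log line:
  1: logged in main at line 42
  2: logged in pick_anchor at line 2
  3-8: logged in pick_anchor at line 6
  9: logged in pick_anchor at line 7
  10: logged in weigh_samples at line 11
  11: logged in weigh_samples at line 16
  12: logged in main at line 45
  13: logged in collect_span at line 25
  14: logged in locate_pivot at line 20
  15: logged in main at line 47
  16: logged in map_offsets at line 31
A correct fix: line 36: replace `width` with `span`.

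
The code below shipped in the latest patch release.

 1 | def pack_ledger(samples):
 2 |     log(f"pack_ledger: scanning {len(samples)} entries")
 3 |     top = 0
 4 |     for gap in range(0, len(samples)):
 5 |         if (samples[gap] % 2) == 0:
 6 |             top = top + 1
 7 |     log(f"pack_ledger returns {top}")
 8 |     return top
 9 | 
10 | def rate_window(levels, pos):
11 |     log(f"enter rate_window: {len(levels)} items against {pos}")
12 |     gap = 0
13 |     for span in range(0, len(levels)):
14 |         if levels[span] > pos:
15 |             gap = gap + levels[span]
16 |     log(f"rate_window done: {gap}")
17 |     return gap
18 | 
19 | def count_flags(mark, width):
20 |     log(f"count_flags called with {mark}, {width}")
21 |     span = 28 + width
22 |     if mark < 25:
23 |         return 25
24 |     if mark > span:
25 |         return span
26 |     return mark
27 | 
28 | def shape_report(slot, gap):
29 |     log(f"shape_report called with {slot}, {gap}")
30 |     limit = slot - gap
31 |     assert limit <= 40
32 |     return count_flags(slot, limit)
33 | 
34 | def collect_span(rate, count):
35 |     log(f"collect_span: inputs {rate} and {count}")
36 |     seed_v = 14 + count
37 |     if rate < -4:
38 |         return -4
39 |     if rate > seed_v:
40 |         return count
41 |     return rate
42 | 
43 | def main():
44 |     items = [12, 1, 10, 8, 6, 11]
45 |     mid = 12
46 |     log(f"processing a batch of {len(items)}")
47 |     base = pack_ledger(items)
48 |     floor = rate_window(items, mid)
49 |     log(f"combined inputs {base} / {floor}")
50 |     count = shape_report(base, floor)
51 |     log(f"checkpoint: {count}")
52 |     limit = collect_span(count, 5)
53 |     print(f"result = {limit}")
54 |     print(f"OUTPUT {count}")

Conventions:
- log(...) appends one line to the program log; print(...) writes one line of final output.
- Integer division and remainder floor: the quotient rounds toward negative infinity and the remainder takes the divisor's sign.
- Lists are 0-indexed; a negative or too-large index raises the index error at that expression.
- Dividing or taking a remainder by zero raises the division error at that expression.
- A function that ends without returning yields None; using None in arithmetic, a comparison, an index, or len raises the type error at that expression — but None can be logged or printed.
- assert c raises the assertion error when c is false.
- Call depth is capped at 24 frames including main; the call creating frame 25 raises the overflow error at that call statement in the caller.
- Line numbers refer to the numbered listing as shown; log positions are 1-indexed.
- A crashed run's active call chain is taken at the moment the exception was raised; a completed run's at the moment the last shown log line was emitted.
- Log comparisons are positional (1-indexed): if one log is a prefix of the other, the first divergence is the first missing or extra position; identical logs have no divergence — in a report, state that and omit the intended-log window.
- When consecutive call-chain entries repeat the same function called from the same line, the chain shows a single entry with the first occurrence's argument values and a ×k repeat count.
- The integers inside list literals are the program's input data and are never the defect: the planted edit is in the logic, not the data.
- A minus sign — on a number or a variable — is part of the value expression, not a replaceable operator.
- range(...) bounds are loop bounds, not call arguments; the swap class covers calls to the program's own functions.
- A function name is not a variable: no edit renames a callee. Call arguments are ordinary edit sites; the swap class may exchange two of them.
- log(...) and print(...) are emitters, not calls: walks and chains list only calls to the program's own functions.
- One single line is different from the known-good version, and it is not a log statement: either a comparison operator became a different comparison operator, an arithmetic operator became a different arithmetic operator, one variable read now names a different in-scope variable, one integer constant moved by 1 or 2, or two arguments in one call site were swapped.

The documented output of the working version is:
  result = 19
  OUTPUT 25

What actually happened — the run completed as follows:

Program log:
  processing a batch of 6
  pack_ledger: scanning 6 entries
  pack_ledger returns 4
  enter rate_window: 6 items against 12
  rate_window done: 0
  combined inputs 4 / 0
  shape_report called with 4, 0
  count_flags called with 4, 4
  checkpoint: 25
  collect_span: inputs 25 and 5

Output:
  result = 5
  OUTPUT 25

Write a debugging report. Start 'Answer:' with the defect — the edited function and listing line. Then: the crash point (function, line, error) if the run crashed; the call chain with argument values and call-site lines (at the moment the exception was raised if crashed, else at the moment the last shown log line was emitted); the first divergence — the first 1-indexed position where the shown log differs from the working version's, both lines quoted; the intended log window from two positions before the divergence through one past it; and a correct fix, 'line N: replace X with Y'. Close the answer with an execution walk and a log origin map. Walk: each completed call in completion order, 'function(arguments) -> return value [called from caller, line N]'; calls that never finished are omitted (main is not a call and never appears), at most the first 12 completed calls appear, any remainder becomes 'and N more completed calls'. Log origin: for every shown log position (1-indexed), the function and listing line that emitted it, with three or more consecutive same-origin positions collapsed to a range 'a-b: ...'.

Answer: the defect is in collect_span at line 40.
The tell: Every logged value matches the working version; the printed result is what differs.
Call chain: main -> collect_span(25, 5) (called at line 52).
First divergence: none; the two logs match at every position.
Execution walk:
  pack_ledger([12, 1, 10, 8, 6, 11]) -> 4  [called from main, line 47]
  rate_window([12, 1, 10, 8, 6, 11], 12) -> 0  [called from main, line 48]
  count_flags(4, 4) -> 25  [called from shape_report, line 32]
  shape_report(4, 0) -> 25  [called from main, line 50]
  collect_span(25, 5) -> 5  [called from main, line 52]
Origin of each log line:
  1: logged in main at line 46
  2: logged in pack_ledger at line 2
  3: logged in pack_ledger at line 7
  4: logged in rate_window at line 11
  5: logged in rate_window at line 16
  6: logged in main at line 49
  7: logged in shape_report at line 29
  8: logged in count_flags at line 20
  9: logged in main at line 51
  10: logged in collect_span at line 35
A correct fix: line 40: replace `count` with `seed_v`.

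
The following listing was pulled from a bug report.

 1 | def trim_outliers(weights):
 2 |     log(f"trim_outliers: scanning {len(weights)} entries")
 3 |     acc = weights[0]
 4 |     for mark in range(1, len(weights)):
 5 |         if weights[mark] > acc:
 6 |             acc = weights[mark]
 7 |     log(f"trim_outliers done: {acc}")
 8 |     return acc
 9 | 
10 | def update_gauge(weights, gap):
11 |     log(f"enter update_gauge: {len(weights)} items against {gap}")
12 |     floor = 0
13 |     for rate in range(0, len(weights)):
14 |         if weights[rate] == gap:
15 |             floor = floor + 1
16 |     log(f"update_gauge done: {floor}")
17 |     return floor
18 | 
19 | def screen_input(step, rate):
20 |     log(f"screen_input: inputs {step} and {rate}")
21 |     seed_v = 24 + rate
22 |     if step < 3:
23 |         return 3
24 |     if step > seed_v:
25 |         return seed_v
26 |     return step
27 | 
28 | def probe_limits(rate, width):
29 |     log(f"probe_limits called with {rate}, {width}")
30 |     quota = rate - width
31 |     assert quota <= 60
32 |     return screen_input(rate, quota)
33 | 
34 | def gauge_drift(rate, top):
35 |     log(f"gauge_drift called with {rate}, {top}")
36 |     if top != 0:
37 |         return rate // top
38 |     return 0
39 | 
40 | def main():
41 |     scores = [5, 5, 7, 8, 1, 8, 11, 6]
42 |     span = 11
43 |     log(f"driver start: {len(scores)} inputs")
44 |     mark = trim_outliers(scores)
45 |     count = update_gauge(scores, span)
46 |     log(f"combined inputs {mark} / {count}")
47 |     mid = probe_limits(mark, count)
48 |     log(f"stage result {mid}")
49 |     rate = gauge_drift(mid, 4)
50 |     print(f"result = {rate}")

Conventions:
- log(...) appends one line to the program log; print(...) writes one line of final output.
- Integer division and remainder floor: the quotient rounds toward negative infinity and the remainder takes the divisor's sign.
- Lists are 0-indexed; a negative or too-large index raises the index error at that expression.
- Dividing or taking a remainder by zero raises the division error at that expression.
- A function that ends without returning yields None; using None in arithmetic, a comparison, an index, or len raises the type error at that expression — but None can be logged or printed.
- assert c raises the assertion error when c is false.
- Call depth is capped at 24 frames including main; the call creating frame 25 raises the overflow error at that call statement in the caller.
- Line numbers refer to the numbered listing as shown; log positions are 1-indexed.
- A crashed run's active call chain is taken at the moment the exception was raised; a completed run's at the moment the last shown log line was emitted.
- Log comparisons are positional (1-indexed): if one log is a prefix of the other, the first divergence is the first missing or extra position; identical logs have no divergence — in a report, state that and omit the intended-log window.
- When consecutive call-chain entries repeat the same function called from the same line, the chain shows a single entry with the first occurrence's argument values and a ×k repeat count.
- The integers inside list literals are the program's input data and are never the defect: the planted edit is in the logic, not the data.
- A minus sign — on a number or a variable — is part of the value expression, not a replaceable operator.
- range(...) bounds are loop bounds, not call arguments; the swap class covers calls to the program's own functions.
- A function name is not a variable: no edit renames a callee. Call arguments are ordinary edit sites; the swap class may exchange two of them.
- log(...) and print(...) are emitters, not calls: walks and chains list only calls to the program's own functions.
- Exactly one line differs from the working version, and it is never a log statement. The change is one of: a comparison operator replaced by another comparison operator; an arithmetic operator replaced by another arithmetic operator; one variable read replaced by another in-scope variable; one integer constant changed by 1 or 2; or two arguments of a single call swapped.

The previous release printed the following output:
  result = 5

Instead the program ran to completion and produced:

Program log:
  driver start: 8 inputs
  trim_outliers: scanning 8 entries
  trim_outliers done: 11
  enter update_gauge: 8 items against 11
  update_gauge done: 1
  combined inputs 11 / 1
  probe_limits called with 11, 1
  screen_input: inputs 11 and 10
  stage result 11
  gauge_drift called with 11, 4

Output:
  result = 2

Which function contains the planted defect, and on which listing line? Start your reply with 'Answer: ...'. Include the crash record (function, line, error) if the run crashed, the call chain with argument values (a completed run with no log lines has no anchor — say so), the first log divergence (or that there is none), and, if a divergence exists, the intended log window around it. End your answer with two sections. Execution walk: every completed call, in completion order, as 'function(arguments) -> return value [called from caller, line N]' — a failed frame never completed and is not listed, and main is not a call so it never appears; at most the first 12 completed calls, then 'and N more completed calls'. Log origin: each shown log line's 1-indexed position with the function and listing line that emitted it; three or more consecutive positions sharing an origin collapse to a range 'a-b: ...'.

Answer: the defect is in main at line 49.
Key fact: At log position 10 the runs split — shown 'gauge_drift called with 11, 4', but the working version logs 'gauge_drift called with 11, 2'.
Call chain: main -> gauge_drift(11, 4) (called at line 49).
First divergence: position 10 — shown 'gauge_drift called with 11, 4', intended 'gauge_drift called with 11, 2'.
Intended log window:
  8: screen_input: inputs 11 and 10
  9: stage result 11
  10: gauge_drift called with 11, 2
Execution walk:
  trim_outliers([5, 5, 7, 8, 1, 8, 11, 6]) -> 11  [called from main, line 44]
  update_gauge([5, 5, 7, 8, 1, 8, 11, 6], 11) -> 1  [called from main, line 45]
  screen_input(11, 10) -> 11  [called from probe_limits, line 32]
  probe_limits(11, 1) -> 11  [called from main, line 47]
  gauge_drift(11, 4) -> 2  [called from main, line 49]
Log origin:
  1 — main, line 43
  2 — trim_outliers, line 2
  3 — trim_outliers, line 7
  4 — update_gauge, line 11
  5 — update_gauge, line 16
  6 — main, line 46
  7 — probe_limits, line 29
  8 — screen_input, line 20
  9 — main, line 48
  10 — gauge_drift, line 35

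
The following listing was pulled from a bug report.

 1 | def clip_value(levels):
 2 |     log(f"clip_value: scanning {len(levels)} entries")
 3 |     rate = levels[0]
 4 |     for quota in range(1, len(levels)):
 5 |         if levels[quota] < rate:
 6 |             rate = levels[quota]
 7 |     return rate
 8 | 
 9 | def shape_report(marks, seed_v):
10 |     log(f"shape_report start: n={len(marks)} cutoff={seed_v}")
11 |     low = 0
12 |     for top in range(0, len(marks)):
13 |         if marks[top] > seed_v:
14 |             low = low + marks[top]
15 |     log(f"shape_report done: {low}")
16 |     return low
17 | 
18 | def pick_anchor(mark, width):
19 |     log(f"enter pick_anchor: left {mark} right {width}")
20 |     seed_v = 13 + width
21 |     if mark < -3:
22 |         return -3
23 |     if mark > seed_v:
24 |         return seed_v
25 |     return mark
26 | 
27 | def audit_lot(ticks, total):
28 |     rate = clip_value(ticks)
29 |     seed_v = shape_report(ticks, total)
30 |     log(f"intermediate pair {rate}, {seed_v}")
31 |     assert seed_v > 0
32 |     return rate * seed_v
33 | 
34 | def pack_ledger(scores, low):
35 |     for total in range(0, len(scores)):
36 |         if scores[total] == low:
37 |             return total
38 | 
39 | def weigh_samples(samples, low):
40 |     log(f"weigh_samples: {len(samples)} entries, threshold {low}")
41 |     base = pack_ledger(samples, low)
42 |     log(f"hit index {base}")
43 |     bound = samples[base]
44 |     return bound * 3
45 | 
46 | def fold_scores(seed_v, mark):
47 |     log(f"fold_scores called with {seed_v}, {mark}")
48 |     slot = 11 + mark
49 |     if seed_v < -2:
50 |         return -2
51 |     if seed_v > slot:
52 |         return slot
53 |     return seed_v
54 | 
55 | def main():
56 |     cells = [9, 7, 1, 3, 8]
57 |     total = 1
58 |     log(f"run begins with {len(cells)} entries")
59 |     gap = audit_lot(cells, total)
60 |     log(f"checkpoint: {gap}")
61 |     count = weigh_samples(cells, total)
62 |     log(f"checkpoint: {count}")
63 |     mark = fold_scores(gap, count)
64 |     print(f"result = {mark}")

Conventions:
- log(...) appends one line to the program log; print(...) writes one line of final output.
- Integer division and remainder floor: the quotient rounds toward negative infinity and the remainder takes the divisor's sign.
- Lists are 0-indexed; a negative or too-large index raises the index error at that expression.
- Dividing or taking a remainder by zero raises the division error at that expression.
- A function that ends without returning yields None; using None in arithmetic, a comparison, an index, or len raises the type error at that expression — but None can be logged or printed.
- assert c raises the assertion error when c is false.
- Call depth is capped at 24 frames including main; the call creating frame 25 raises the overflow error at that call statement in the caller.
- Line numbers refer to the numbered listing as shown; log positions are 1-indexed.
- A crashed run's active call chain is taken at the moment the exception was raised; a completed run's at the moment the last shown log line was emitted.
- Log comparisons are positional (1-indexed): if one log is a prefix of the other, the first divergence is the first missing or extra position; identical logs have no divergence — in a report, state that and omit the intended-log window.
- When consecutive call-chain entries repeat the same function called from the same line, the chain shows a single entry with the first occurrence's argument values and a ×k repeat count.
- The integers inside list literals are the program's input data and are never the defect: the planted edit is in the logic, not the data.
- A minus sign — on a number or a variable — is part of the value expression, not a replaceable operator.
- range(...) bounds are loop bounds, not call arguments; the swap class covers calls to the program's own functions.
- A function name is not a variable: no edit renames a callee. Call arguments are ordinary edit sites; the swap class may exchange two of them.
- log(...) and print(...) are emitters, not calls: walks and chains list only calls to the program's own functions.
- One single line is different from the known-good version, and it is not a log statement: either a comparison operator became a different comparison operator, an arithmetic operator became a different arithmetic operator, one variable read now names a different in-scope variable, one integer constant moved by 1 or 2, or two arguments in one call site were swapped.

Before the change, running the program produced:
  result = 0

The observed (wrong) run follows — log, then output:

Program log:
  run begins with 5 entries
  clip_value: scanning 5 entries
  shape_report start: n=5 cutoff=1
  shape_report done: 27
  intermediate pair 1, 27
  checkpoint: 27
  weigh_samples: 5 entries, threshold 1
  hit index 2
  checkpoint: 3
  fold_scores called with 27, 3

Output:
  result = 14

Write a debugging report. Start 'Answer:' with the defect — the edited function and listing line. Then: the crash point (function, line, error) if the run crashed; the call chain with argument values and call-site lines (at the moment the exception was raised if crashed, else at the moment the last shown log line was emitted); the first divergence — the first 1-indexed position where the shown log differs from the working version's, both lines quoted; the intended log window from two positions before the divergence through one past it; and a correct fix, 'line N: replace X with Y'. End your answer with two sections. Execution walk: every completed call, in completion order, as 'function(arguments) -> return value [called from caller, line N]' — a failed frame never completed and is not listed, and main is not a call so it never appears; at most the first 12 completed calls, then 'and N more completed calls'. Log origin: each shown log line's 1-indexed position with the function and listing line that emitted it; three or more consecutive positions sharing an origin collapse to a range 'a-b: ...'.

Answer: the defect is in audit_lot at line 32.
Key observation: At log position 6 the runs split — shown 'checkpoint: 27', but the working version logs 'checkpoint: 0'.
Call chain: main -> fold_scores(27, 3) (called at line 63).
First divergence: position 6 — shown 'checkpoint: 27', intended 'checkpoint: 0'.
Intended log window:
  4: shape_report done: 27
  5: intermediate pair 1, 27
  6: checkpoint: 0
  7: weigh_samples: 5 entries, threshold 1
Execution walk:
  clip_value([9, 7, 1, 3, 8]) -> 1  [called from audit_lot, line 28]
  shape_report([9, 7, 1, 3, 8], 1) -> 27  [called from audit_lot, line 29]
  audit_lot([9, 7, 1, 3, 8], 1) -> 27  [called from main, line 59]
  pack_ledger([9, 7, 1, 3, 8], 1) -> 2  [called from weigh_samples, line 41]
  weigh_samples([9, 7, 1, 3, 8], 1) -> 3  [called from main, line 61]
  fold_scores(27, 3) -> 14  [called from main, line 63]
Log origin:
  1: logged in main at line 58
  2: logged in clip_value at line 2
  3: logged in shape_report at line 10
  4: logged in shape_report at line 15
  5: logged in audit_lot at line 30
  6: logged in main at line 60
  7: logged in weigh_samples at line 40
  8: logged in weigh_samples at line 42
  9: logged in main at line 62
  10: logged in fold_scores at line 47
A correct fix: line 32: replace `*` with `//`.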